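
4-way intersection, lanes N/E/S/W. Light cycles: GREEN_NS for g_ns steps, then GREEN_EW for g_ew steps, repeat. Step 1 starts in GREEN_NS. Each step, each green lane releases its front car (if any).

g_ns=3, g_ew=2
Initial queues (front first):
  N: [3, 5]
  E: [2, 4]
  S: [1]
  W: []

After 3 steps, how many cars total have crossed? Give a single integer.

Answer: 3

Derivation:
Step 1 [NS]: N:car3-GO,E:wait,S:car1-GO,W:wait | queues: N=1 E=2 S=0 W=0
Step 2 [NS]: N:car5-GO,E:wait,S:empty,W:wait | queues: N=0 E=2 S=0 W=0
Step 3 [NS]: N:empty,E:wait,S:empty,W:wait | queues: N=0 E=2 S=0 W=0
Cars crossed by step 3: 3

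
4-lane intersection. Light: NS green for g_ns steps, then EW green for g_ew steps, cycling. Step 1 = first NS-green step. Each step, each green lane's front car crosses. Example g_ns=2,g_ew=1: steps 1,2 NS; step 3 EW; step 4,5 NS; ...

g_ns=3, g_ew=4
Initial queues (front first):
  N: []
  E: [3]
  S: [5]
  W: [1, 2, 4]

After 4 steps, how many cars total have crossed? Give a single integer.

Answer: 3

Derivation:
Step 1 [NS]: N:empty,E:wait,S:car5-GO,W:wait | queues: N=0 E=1 S=0 W=3
Step 2 [NS]: N:empty,E:wait,S:empty,W:wait | queues: N=0 E=1 S=0 W=3
Step 3 [NS]: N:empty,E:wait,S:empty,W:wait | queues: N=0 E=1 S=0 W=3
Step 4 [EW]: N:wait,E:car3-GO,S:wait,W:car1-GO | queues: N=0 E=0 S=0 W=2
Cars crossed by step 4: 3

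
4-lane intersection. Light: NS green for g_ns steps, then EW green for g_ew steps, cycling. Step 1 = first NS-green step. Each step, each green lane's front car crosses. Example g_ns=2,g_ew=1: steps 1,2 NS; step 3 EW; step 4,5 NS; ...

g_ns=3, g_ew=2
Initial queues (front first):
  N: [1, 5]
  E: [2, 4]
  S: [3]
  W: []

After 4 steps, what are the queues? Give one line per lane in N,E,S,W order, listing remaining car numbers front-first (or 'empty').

Step 1 [NS]: N:car1-GO,E:wait,S:car3-GO,W:wait | queues: N=1 E=2 S=0 W=0
Step 2 [NS]: N:car5-GO,E:wait,S:empty,W:wait | queues: N=0 E=2 S=0 W=0
Step 3 [NS]: N:empty,E:wait,S:empty,W:wait | queues: N=0 E=2 S=0 W=0
Step 4 [EW]: N:wait,E:car2-GO,S:wait,W:empty | queues: N=0 E=1 S=0 W=0

N: empty
E: 4
S: empty
W: empty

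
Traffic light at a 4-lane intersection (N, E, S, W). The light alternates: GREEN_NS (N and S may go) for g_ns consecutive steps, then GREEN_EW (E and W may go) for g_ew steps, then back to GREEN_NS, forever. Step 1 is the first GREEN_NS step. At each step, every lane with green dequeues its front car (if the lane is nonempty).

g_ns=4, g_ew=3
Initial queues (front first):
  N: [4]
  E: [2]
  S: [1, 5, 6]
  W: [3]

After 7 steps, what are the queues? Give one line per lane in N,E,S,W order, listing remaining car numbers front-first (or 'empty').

Step 1 [NS]: N:car4-GO,E:wait,S:car1-GO,W:wait | queues: N=0 E=1 S=2 W=1
Step 2 [NS]: N:empty,E:wait,S:car5-GO,W:wait | queues: N=0 E=1 S=1 W=1
Step 3 [NS]: N:empty,E:wait,S:car6-GO,W:wait | queues: N=0 E=1 S=0 W=1
Step 4 [NS]: N:empty,E:wait,S:empty,W:wait | queues: N=0 E=1 S=0 W=1
Step 5 [EW]: N:wait,E:car2-GO,S:wait,W:car3-GO | queues: N=0 E=0 S=0 W=0

N: empty
E: empty
S: empty
W: empty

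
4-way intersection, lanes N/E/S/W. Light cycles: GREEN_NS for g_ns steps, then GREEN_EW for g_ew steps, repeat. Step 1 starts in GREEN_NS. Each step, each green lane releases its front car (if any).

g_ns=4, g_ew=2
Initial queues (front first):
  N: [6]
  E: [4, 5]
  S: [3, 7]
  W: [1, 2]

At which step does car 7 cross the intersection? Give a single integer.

Step 1 [NS]: N:car6-GO,E:wait,S:car3-GO,W:wait | queues: N=0 E=2 S=1 W=2
Step 2 [NS]: N:empty,E:wait,S:car7-GO,W:wait | queues: N=0 E=2 S=0 W=2
Step 3 [NS]: N:empty,E:wait,S:empty,W:wait | queues: N=0 E=2 S=0 W=2
Step 4 [NS]: N:empty,E:wait,S:empty,W:wait | queues: N=0 E=2 S=0 W=2
Step 5 [EW]: N:wait,E:car4-GO,S:wait,W:car1-GO | queues: N=0 E=1 S=0 W=1
Step 6 [EW]: N:wait,E:car5-GO,S:wait,W:car2-GO | queues: N=0 E=0 S=0 W=0
Car 7 crosses at step 2

2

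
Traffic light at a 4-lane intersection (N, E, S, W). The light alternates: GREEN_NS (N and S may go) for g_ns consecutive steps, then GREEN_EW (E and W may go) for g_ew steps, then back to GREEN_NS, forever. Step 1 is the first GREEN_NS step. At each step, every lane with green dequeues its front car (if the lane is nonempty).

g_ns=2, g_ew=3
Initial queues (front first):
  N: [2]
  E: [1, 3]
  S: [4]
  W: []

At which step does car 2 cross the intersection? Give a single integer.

Step 1 [NS]: N:car2-GO,E:wait,S:car4-GO,W:wait | queues: N=0 E=2 S=0 W=0
Step 2 [NS]: N:empty,E:wait,S:empty,W:wait | queues: N=0 E=2 S=0 W=0
Step 3 [EW]: N:wait,E:car1-GO,S:wait,W:empty | queues: N=0 E=1 S=0 W=0
Step 4 [EW]: N:wait,E:car3-GO,S:wait,W:empty | queues: N=0 E=0 S=0 W=0
Car 2 crosses at step 1

1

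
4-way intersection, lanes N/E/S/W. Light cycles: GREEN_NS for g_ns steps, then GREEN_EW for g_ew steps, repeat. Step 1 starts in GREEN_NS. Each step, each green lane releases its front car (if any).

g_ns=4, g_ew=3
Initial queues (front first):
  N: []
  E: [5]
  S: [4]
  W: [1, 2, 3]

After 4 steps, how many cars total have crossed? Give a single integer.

Step 1 [NS]: N:empty,E:wait,S:car4-GO,W:wait | queues: N=0 E=1 S=0 W=3
Step 2 [NS]: N:empty,E:wait,S:empty,W:wait | queues: N=0 E=1 S=0 W=3
Step 3 [NS]: N:empty,E:wait,S:empty,W:wait | queues: N=0 E=1 S=0 W=3
Step 4 [NS]: N:empty,E:wait,S:empty,W:wait | queues: N=0 E=1 S=0 W=3
Cars crossed by step 4: 1

Answer: 1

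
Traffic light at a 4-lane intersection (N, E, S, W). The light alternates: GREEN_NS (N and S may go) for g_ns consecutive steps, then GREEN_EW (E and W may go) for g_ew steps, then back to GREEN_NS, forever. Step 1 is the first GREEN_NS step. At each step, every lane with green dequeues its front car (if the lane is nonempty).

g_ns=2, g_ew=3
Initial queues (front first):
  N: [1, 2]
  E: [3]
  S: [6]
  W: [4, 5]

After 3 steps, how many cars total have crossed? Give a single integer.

Step 1 [NS]: N:car1-GO,E:wait,S:car6-GO,W:wait | queues: N=1 E=1 S=0 W=2
Step 2 [NS]: N:car2-GO,E:wait,S:empty,W:wait | queues: N=0 E=1 S=0 W=2
Step 3 [EW]: N:wait,E:car3-GO,S:wait,W:car4-GO | queues: N=0 E=0 S=0 W=1
Cars crossed by step 3: 5

Answer: 5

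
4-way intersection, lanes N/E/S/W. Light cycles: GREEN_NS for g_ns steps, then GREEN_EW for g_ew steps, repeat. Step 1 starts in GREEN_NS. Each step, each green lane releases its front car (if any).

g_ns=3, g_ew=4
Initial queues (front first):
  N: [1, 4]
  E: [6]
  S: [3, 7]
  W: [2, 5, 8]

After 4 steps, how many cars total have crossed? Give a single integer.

Answer: 6

Derivation:
Step 1 [NS]: N:car1-GO,E:wait,S:car3-GO,W:wait | queues: N=1 E=1 S=1 W=3
Step 2 [NS]: N:car4-GO,E:wait,S:car7-GO,W:wait | queues: N=0 E=1 S=0 W=3
Step 3 [NS]: N:empty,E:wait,S:empty,W:wait | queues: N=0 E=1 S=0 W=3
Step 4 [EW]: N:wait,E:car6-GO,S:wait,W:car2-GO | queues: N=0 E=0 S=0 W=2
Cars crossed by step 4: 6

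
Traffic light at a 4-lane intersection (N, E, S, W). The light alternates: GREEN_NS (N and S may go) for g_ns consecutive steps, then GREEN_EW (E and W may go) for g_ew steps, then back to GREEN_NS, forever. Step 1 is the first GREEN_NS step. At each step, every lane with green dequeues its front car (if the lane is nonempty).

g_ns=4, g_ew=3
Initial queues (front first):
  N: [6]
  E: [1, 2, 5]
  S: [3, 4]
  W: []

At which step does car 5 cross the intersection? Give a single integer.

Step 1 [NS]: N:car6-GO,E:wait,S:car3-GO,W:wait | queues: N=0 E=3 S=1 W=0
Step 2 [NS]: N:empty,E:wait,S:car4-GO,W:wait | queues: N=0 E=3 S=0 W=0
Step 3 [NS]: N:empty,E:wait,S:empty,W:wait | queues: N=0 E=3 S=0 W=0
Step 4 [NS]: N:empty,E:wait,S:empty,W:wait | queues: N=0 E=3 S=0 W=0
Step 5 [EW]: N:wait,E:car1-GO,S:wait,W:empty | queues: N=0 E=2 S=0 W=0
Step 6 [EW]: N:wait,E:car2-GO,S:wait,W:empty | queues: N=0 E=1 S=0 W=0
Step 7 [EW]: N:wait,E:car5-GO,S:wait,W:empty | queues: N=0 E=0 S=0 W=0
Car 5 crosses at step 7

7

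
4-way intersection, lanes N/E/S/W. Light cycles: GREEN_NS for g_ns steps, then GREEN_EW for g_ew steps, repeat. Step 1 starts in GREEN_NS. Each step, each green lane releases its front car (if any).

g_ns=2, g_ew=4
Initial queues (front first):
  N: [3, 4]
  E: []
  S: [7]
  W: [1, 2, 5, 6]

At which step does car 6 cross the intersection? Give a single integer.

Step 1 [NS]: N:car3-GO,E:wait,S:car7-GO,W:wait | queues: N=1 E=0 S=0 W=4
Step 2 [NS]: N:car4-GO,E:wait,S:empty,W:wait | queues: N=0 E=0 S=0 W=4
Step 3 [EW]: N:wait,E:empty,S:wait,W:car1-GO | queues: N=0 E=0 S=0 W=3
Step 4 [EW]: N:wait,E:empty,S:wait,W:car2-GO | queues: N=0 E=0 S=0 W=2
Step 5 [EW]: N:wait,E:empty,S:wait,W:car5-GO | queues: N=0 E=0 S=0 W=1
Step 6 [EW]: N:wait,E:empty,S:wait,W:car6-GO | queues: N=0 E=0 S=0 W=0
Car 6 crosses at step 6

6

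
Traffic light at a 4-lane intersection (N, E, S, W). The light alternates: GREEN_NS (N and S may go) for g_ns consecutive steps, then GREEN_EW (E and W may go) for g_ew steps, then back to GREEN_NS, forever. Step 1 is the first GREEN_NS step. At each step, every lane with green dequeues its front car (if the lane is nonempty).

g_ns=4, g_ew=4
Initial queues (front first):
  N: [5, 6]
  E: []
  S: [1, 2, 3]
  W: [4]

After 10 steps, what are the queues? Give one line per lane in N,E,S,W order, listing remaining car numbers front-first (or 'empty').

Step 1 [NS]: N:car5-GO,E:wait,S:car1-GO,W:wait | queues: N=1 E=0 S=2 W=1
Step 2 [NS]: N:car6-GO,E:wait,S:car2-GO,W:wait | queues: N=0 E=0 S=1 W=1
Step 3 [NS]: N:empty,E:wait,S:car3-GO,W:wait | queues: N=0 E=0 S=0 W=1
Step 4 [NS]: N:empty,E:wait,S:empty,W:wait | queues: N=0 E=0 S=0 W=1
Step 5 [EW]: N:wait,E:empty,S:wait,W:car4-GO | queues: N=0 E=0 S=0 W=0

N: empty
E: empty
S: empty
W: empty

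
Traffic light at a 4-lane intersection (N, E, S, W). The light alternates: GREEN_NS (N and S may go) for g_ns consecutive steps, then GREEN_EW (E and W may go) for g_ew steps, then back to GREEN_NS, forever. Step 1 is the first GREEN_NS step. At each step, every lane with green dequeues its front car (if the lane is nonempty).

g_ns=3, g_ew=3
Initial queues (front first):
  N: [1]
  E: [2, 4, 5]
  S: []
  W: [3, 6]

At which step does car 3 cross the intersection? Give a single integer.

Step 1 [NS]: N:car1-GO,E:wait,S:empty,W:wait | queues: N=0 E=3 S=0 W=2
Step 2 [NS]: N:empty,E:wait,S:empty,W:wait | queues: N=0 E=3 S=0 W=2
Step 3 [NS]: N:empty,E:wait,S:empty,W:wait | queues: N=0 E=3 S=0 W=2
Step 4 [EW]: N:wait,E:car2-GO,S:wait,W:car3-GO | queues: N=0 E=2 S=0 W=1
Step 5 [EW]: N:wait,E:car4-GO,S:wait,W:car6-GO | queues: N=0 E=1 S=0 W=0
Step 6 [EW]: N:wait,E:car5-GO,S:wait,W:empty | queues: N=0 E=0 S=0 W=0
Car 3 crosses at step 4

4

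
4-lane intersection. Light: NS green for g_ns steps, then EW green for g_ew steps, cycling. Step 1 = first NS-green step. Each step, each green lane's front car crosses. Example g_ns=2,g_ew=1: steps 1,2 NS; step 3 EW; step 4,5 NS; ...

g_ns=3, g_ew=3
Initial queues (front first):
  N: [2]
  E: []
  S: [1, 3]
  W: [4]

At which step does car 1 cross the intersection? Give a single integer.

Step 1 [NS]: N:car2-GO,E:wait,S:car1-GO,W:wait | queues: N=0 E=0 S=1 W=1
Step 2 [NS]: N:empty,E:wait,S:car3-GO,W:wait | queues: N=0 E=0 S=0 W=1
Step 3 [NS]: N:empty,E:wait,S:empty,W:wait | queues: N=0 E=0 S=0 W=1
Step 4 [EW]: N:wait,E:empty,S:wait,W:car4-GO | queues: N=0 E=0 S=0 W=0
Car 1 crosses at step 1

1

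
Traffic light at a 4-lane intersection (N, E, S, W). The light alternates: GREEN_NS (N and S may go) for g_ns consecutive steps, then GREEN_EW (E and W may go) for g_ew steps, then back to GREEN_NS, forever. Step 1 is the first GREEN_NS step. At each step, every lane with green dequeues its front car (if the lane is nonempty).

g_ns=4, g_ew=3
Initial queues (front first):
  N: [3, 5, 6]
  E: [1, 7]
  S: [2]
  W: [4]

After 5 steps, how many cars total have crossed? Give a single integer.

Step 1 [NS]: N:car3-GO,E:wait,S:car2-GO,W:wait | queues: N=2 E=2 S=0 W=1
Step 2 [NS]: N:car5-GO,E:wait,S:empty,W:wait | queues: N=1 E=2 S=0 W=1
Step 3 [NS]: N:car6-GO,E:wait,S:empty,W:wait | queues: N=0 E=2 S=0 W=1
Step 4 [NS]: N:empty,E:wait,S:empty,W:wait | queues: N=0 E=2 S=0 W=1
Step 5 [EW]: N:wait,E:car1-GO,S:wait,W:car4-GO | queues: N=0 E=1 S=0 W=0
Cars crossed by step 5: 6

Answer: 6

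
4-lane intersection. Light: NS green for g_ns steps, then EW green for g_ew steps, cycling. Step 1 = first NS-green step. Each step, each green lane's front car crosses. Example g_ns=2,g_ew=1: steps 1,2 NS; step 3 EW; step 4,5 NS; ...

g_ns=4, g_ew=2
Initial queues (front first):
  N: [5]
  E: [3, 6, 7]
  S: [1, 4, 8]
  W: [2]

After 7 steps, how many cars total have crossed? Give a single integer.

Step 1 [NS]: N:car5-GO,E:wait,S:car1-GO,W:wait | queues: N=0 E=3 S=2 W=1
Step 2 [NS]: N:empty,E:wait,S:car4-GO,W:wait | queues: N=0 E=3 S=1 W=1
Step 3 [NS]: N:empty,E:wait,S:car8-GO,W:wait | queues: N=0 E=3 S=0 W=1
Step 4 [NS]: N:empty,E:wait,S:empty,W:wait | queues: N=0 E=3 S=0 W=1
Step 5 [EW]: N:wait,E:car3-GO,S:wait,W:car2-GO | queues: N=0 E=2 S=0 W=0
Step 6 [EW]: N:wait,E:car6-GO,S:wait,W:empty | queues: N=0 E=1 S=0 W=0
Step 7 [NS]: N:empty,E:wait,S:empty,W:wait | queues: N=0 E=1 S=0 W=0
Cars crossed by step 7: 7

Answer: 7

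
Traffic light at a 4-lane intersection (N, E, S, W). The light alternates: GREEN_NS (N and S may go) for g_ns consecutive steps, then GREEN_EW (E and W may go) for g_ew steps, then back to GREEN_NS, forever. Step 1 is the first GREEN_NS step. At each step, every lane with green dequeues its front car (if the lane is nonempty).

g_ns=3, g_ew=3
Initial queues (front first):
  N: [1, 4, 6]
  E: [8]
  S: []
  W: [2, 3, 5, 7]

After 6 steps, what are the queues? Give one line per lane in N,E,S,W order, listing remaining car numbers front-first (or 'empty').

Step 1 [NS]: N:car1-GO,E:wait,S:empty,W:wait | queues: N=2 E=1 S=0 W=4
Step 2 [NS]: N:car4-GO,E:wait,S:empty,W:wait | queues: N=1 E=1 S=0 W=4
Step 3 [NS]: N:car6-GO,E:wait,S:empty,W:wait | queues: N=0 E=1 S=0 W=4
Step 4 [EW]: N:wait,E:car8-GO,S:wait,W:car2-GO | queues: N=0 E=0 S=0 W=3
Step 5 [EW]: N:wait,E:empty,S:wait,W:car3-GO | queues: N=0 E=0 S=0 W=2
Step 6 [EW]: N:wait,E:empty,S:wait,W:car5-GO | queues: N=0 E=0 S=0 W=1

N: empty
E: empty
S: empty
W: 7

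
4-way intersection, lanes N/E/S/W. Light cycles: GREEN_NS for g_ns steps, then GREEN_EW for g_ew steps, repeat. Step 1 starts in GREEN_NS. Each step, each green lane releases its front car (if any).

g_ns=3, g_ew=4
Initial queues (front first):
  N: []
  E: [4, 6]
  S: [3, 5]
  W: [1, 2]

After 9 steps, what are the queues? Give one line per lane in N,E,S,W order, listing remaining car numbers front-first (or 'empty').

Step 1 [NS]: N:empty,E:wait,S:car3-GO,W:wait | queues: N=0 E=2 S=1 W=2
Step 2 [NS]: N:empty,E:wait,S:car5-GO,W:wait | queues: N=0 E=2 S=0 W=2
Step 3 [NS]: N:empty,E:wait,S:empty,W:wait | queues: N=0 E=2 S=0 W=2
Step 4 [EW]: N:wait,E:car4-GO,S:wait,W:car1-GO | queues: N=0 E=1 S=0 W=1
Step 5 [EW]: N:wait,E:car6-GO,S:wait,W:car2-GO | queues: N=0 E=0 S=0 W=0

N: empty
E: empty
S: empty
W: empty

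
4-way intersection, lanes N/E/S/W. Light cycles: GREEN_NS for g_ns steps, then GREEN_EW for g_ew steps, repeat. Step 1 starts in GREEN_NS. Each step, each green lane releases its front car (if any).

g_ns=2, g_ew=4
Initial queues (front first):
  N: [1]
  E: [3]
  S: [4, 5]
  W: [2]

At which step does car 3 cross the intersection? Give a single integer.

Step 1 [NS]: N:car1-GO,E:wait,S:car4-GO,W:wait | queues: N=0 E=1 S=1 W=1
Step 2 [NS]: N:empty,E:wait,S:car5-GO,W:wait | queues: N=0 E=1 S=0 W=1
Step 3 [EW]: N:wait,E:car3-GO,S:wait,W:car2-GO | queues: N=0 E=0 S=0 W=0
Car 3 crosses at step 3

3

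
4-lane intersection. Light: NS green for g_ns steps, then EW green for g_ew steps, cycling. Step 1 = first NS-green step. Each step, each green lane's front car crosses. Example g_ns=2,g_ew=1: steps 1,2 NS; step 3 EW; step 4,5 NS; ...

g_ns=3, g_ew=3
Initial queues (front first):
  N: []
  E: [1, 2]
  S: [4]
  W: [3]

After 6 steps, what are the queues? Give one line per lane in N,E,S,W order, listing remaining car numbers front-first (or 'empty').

Step 1 [NS]: N:empty,E:wait,S:car4-GO,W:wait | queues: N=0 E=2 S=0 W=1
Step 2 [NS]: N:empty,E:wait,S:empty,W:wait | queues: N=0 E=2 S=0 W=1
Step 3 [NS]: N:empty,E:wait,S:empty,W:wait | queues: N=0 E=2 S=0 W=1
Step 4 [EW]: N:wait,E:car1-GO,S:wait,W:car3-GO | queues: N=0 E=1 S=0 W=0
Step 5 [EW]: N:wait,E:car2-GO,S:wait,W:empty | queues: N=0 E=0 S=0 W=0

N: empty
E: empty
S: empty
W: empty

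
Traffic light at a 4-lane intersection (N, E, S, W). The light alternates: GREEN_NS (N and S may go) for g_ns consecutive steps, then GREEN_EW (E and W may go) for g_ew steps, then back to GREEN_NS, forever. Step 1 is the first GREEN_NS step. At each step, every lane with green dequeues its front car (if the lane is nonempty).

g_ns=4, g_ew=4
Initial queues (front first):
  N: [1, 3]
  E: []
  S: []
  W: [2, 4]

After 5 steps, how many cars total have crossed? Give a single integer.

Answer: 3

Derivation:
Step 1 [NS]: N:car1-GO,E:wait,S:empty,W:wait | queues: N=1 E=0 S=0 W=2
Step 2 [NS]: N:car3-GO,E:wait,S:empty,W:wait | queues: N=0 E=0 S=0 W=2
Step 3 [NS]: N:empty,E:wait,S:empty,W:wait | queues: N=0 E=0 S=0 W=2
Step 4 [NS]: N:empty,E:wait,S:empty,W:wait | queues: N=0 E=0 S=0 W=2
Step 5 [EW]: N:wait,E:empty,S:wait,W:car2-GO | queues: N=0 E=0 S=0 W=1
Cars crossed by step 5: 3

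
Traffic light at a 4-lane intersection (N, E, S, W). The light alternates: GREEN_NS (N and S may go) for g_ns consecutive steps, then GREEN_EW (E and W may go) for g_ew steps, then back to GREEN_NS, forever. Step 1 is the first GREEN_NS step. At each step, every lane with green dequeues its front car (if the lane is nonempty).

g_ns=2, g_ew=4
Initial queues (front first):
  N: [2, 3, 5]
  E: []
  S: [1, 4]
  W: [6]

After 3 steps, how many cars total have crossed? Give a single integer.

Answer: 5

Derivation:
Step 1 [NS]: N:car2-GO,E:wait,S:car1-GO,W:wait | queues: N=2 E=0 S=1 W=1
Step 2 [NS]: N:car3-GO,E:wait,S:car4-GO,W:wait | queues: N=1 E=0 S=0 W=1
Step 3 [EW]: N:wait,E:empty,S:wait,W:car6-GO | queues: N=1 E=0 S=0 W=0
Cars crossed by step 3: 5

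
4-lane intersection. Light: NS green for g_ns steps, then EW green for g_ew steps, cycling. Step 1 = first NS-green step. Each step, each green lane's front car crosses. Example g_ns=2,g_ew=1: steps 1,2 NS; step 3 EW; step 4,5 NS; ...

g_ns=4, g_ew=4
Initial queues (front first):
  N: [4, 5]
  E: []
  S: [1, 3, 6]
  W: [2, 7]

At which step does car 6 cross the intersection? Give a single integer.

Step 1 [NS]: N:car4-GO,E:wait,S:car1-GO,W:wait | queues: N=1 E=0 S=2 W=2
Step 2 [NS]: N:car5-GO,E:wait,S:car3-GO,W:wait | queues: N=0 E=0 S=1 W=2
Step 3 [NS]: N:empty,E:wait,S:car6-GO,W:wait | queues: N=0 E=0 S=0 W=2
Step 4 [NS]: N:empty,E:wait,S:empty,W:wait | queues: N=0 E=0 S=0 W=2
Step 5 [EW]: N:wait,E:empty,S:wait,W:car2-GO | queues: N=0 E=0 S=0 W=1
Step 6 [EW]: N:wait,E:empty,S:wait,W:car7-GO | queues: N=0 E=0 S=0 W=0
Car 6 crosses at step 3

3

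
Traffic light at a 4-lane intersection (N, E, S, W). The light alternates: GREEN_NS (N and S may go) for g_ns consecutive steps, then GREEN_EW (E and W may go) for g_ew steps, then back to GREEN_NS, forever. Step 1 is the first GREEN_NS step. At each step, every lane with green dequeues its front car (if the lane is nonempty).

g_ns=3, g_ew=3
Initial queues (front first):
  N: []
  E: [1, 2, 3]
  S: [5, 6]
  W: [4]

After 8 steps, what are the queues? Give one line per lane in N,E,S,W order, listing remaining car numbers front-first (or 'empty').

Step 1 [NS]: N:empty,E:wait,S:car5-GO,W:wait | queues: N=0 E=3 S=1 W=1
Step 2 [NS]: N:empty,E:wait,S:car6-GO,W:wait | queues: N=0 E=3 S=0 W=1
Step 3 [NS]: N:empty,E:wait,S:empty,W:wait | queues: N=0 E=3 S=0 W=1
Step 4 [EW]: N:wait,E:car1-GO,S:wait,W:car4-GO | queues: N=0 E=2 S=0 W=0
Step 5 [EW]: N:wait,E:car2-GO,S:wait,W:empty | queues: N=0 E=1 S=0 W=0
Step 6 [EW]: N:wait,E:car3-GO,S:wait,W:empty | queues: N=0 E=0 S=0 W=0

N: empty
E: empty
S: empty
W: empty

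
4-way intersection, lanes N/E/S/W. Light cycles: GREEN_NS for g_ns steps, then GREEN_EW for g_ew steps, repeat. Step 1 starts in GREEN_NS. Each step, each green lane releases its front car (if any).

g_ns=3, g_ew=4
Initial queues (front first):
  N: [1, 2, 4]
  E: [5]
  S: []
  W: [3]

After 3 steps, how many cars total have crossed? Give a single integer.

Answer: 3

Derivation:
Step 1 [NS]: N:car1-GO,E:wait,S:empty,W:wait | queues: N=2 E=1 S=0 W=1
Step 2 [NS]: N:car2-GO,E:wait,S:empty,W:wait | queues: N=1 E=1 S=0 W=1
Step 3 [NS]: N:car4-GO,E:wait,S:empty,W:wait | queues: N=0 E=1 S=0 W=1
Cars crossed by step 3: 3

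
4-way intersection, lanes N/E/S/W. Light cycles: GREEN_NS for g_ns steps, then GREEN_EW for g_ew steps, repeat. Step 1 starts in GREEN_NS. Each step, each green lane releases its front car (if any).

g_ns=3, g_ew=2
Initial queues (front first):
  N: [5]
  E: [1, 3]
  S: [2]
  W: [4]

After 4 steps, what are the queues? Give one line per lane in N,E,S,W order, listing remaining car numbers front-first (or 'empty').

Step 1 [NS]: N:car5-GO,E:wait,S:car2-GO,W:wait | queues: N=0 E=2 S=0 W=1
Step 2 [NS]: N:empty,E:wait,S:empty,W:wait | queues: N=0 E=2 S=0 W=1
Step 3 [NS]: N:empty,E:wait,S:empty,W:wait | queues: N=0 E=2 S=0 W=1
Step 4 [EW]: N:wait,E:car1-GO,S:wait,W:car4-GO | queues: N=0 E=1 S=0 W=0

N: empty
E: 3
S: empty
W: empty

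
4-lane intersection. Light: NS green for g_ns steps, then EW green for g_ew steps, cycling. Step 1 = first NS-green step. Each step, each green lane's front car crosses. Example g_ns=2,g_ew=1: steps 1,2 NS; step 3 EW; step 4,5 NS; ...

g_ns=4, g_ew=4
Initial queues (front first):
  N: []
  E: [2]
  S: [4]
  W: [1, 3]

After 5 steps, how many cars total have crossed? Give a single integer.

Answer: 3

Derivation:
Step 1 [NS]: N:empty,E:wait,S:car4-GO,W:wait | queues: N=0 E=1 S=0 W=2
Step 2 [NS]: N:empty,E:wait,S:empty,W:wait | queues: N=0 E=1 S=0 W=2
Step 3 [NS]: N:empty,E:wait,S:empty,W:wait | queues: N=0 E=1 S=0 W=2
Step 4 [NS]: N:empty,E:wait,S:empty,W:wait | queues: N=0 E=1 S=0 W=2
Step 5 [EW]: N:wait,E:car2-GO,S:wait,W:car1-GO | queues: N=0 E=0 S=0 W=1
Cars crossed by step 5: 3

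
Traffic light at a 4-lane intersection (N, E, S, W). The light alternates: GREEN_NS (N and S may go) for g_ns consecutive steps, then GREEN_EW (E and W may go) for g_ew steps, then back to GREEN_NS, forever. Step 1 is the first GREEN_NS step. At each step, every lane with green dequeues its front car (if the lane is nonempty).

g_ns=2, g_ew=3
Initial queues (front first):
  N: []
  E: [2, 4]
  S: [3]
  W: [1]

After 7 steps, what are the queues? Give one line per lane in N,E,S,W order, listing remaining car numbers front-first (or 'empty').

Step 1 [NS]: N:empty,E:wait,S:car3-GO,W:wait | queues: N=0 E=2 S=0 W=1
Step 2 [NS]: N:empty,E:wait,S:empty,W:wait | queues: N=0 E=2 S=0 W=1
Step 3 [EW]: N:wait,E:car2-GO,S:wait,W:car1-GO | queues: N=0 E=1 S=0 W=0
Step 4 [EW]: N:wait,E:car4-GO,S:wait,W:empty | queues: N=0 E=0 S=0 W=0

N: empty
E: empty
S: empty
W: empty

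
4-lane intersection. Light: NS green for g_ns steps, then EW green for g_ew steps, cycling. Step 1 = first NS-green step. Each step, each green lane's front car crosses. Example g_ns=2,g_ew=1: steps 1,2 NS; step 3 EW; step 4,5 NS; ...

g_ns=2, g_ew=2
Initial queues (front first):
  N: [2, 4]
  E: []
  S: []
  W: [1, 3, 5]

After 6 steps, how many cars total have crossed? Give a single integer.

Answer: 4

Derivation:
Step 1 [NS]: N:car2-GO,E:wait,S:empty,W:wait | queues: N=1 E=0 S=0 W=3
Step 2 [NS]: N:car4-GO,E:wait,S:empty,W:wait | queues: N=0 E=0 S=0 W=3
Step 3 [EW]: N:wait,E:empty,S:wait,W:car1-GO | queues: N=0 E=0 S=0 W=2
Step 4 [EW]: N:wait,E:empty,S:wait,W:car3-GO | queues: N=0 E=0 S=0 W=1
Step 5 [NS]: N:empty,E:wait,S:empty,W:wait | queues: N=0 E=0 S=0 W=1
Step 6 [NS]: N:empty,E:wait,S:empty,W:wait | queues: N=0 E=0 S=0 W=1
Cars crossed by step 6: 4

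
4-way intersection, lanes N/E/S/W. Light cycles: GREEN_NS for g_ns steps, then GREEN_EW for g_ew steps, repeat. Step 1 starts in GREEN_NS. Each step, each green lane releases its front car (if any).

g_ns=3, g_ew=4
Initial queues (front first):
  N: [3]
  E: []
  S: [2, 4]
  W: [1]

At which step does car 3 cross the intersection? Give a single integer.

Step 1 [NS]: N:car3-GO,E:wait,S:car2-GO,W:wait | queues: N=0 E=0 S=1 W=1
Step 2 [NS]: N:empty,E:wait,S:car4-GO,W:wait | queues: N=0 E=0 S=0 W=1
Step 3 [NS]: N:empty,E:wait,S:empty,W:wait | queues: N=0 E=0 S=0 W=1
Step 4 [EW]: N:wait,E:empty,S:wait,W:car1-GO | queues: N=0 E=0 S=0 W=0
Car 3 crosses at step 1

1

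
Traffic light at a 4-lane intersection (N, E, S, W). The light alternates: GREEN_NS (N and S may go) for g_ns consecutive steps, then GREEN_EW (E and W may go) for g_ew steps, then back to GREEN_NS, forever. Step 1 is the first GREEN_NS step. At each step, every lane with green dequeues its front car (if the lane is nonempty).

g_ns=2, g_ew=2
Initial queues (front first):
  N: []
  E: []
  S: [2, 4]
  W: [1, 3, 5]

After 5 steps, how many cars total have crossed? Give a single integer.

Answer: 4

Derivation:
Step 1 [NS]: N:empty,E:wait,S:car2-GO,W:wait | queues: N=0 E=0 S=1 W=3
Step 2 [NS]: N:empty,E:wait,S:car4-GO,W:wait | queues: N=0 E=0 S=0 W=3
Step 3 [EW]: N:wait,E:empty,S:wait,W:car1-GO | queues: N=0 E=0 S=0 W=2
Step 4 [EW]: N:wait,E:empty,S:wait,W:car3-GO | queues: N=0 E=0 S=0 W=1
Step 5 [NS]: N:empty,E:wait,S:empty,W:wait | queues: N=0 E=0 S=0 W=1
Cars crossed by step 5: 4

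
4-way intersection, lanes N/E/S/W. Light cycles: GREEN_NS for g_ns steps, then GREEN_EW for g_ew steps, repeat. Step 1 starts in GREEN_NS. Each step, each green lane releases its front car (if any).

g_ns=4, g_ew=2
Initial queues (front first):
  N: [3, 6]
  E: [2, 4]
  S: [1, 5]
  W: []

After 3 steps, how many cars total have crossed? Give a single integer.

Step 1 [NS]: N:car3-GO,E:wait,S:car1-GO,W:wait | queues: N=1 E=2 S=1 W=0
Step 2 [NS]: N:car6-GO,E:wait,S:car5-GO,W:wait | queues: N=0 E=2 S=0 W=0
Step 3 [NS]: N:empty,E:wait,S:empty,W:wait | queues: N=0 E=2 S=0 W=0
Cars crossed by step 3: 4

Answer: 4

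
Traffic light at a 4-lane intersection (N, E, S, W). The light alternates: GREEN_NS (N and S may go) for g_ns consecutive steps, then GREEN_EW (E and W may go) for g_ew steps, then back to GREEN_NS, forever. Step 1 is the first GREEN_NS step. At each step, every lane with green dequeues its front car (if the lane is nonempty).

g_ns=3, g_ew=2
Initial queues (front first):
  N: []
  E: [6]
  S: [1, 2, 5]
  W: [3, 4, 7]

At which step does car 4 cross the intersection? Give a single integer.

Step 1 [NS]: N:empty,E:wait,S:car1-GO,W:wait | queues: N=0 E=1 S=2 W=3
Step 2 [NS]: N:empty,E:wait,S:car2-GO,W:wait | queues: N=0 E=1 S=1 W=3
Step 3 [NS]: N:empty,E:wait,S:car5-GO,W:wait | queues: N=0 E=1 S=0 W=3
Step 4 [EW]: N:wait,E:car6-GO,S:wait,W:car3-GO | queues: N=0 E=0 S=0 W=2
Step 5 [EW]: N:wait,E:empty,S:wait,W:car4-GO | queues: N=0 E=0 S=0 W=1
Step 6 [NS]: N:empty,E:wait,S:empty,W:wait | queues: N=0 E=0 S=0 W=1
Step 7 [NS]: N:empty,E:wait,S:empty,W:wait | queues: N=0 E=0 S=0 W=1
Step 8 [NS]: N:empty,E:wait,S:empty,W:wait | queues: N=0 E=0 S=0 W=1
Step 9 [EW]: N:wait,E:empty,S:wait,W:car7-GO | queues: N=0 E=0 S=0 W=0
Car 4 crosses at step 5

5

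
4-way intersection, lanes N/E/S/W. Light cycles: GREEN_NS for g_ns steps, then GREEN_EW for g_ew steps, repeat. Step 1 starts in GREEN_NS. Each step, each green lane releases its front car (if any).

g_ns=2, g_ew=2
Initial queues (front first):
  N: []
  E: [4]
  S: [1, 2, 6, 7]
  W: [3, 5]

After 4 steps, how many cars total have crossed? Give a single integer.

Answer: 5

Derivation:
Step 1 [NS]: N:empty,E:wait,S:car1-GO,W:wait | queues: N=0 E=1 S=3 W=2
Step 2 [NS]: N:empty,E:wait,S:car2-GO,W:wait | queues: N=0 E=1 S=2 W=2
Step 3 [EW]: N:wait,E:car4-GO,S:wait,W:car3-GO | queues: N=0 E=0 S=2 W=1
Step 4 [EW]: N:wait,E:empty,S:wait,W:car5-GO | queues: N=0 E=0 S=2 W=0
Cars crossed by step 4: 5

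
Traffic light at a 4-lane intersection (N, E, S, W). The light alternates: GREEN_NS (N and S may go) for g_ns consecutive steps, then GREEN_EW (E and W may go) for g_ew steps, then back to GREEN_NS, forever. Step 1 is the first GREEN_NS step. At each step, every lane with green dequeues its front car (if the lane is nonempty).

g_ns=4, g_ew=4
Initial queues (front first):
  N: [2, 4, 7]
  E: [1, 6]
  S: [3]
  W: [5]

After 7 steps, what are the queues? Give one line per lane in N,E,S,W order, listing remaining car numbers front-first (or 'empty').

Step 1 [NS]: N:car2-GO,E:wait,S:car3-GO,W:wait | queues: N=2 E=2 S=0 W=1
Step 2 [NS]: N:car4-GO,E:wait,S:empty,W:wait | queues: N=1 E=2 S=0 W=1
Step 3 [NS]: N:car7-GO,E:wait,S:empty,W:wait | queues: N=0 E=2 S=0 W=1
Step 4 [NS]: N:empty,E:wait,S:empty,W:wait | queues: N=0 E=2 S=0 W=1
Step 5 [EW]: N:wait,E:car1-GO,S:wait,W:car5-GO | queues: N=0 E=1 S=0 W=0
Step 6 [EW]: N:wait,E:car6-GO,S:wait,W:empty | queues: N=0 E=0 S=0 W=0

N: empty
E: empty
S: empty
W: empty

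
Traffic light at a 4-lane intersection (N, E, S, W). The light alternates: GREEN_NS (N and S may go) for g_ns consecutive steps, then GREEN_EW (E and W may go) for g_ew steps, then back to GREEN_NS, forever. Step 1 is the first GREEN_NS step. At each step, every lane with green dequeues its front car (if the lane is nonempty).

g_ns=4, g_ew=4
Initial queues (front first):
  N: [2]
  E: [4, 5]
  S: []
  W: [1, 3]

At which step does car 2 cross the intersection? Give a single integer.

Step 1 [NS]: N:car2-GO,E:wait,S:empty,W:wait | queues: N=0 E=2 S=0 W=2
Step 2 [NS]: N:empty,E:wait,S:empty,W:wait | queues: N=0 E=2 S=0 W=2
Step 3 [NS]: N:empty,E:wait,S:empty,W:wait | queues: N=0 E=2 S=0 W=2
Step 4 [NS]: N:empty,E:wait,S:empty,W:wait | queues: N=0 E=2 S=0 W=2
Step 5 [EW]: N:wait,E:car4-GO,S:wait,W:car1-GO | queues: N=0 E=1 S=0 W=1
Step 6 [EW]: N:wait,E:car5-GO,S:wait,W:car3-GO | queues: N=0 E=0 S=0 W=0
Car 2 crosses at step 1

1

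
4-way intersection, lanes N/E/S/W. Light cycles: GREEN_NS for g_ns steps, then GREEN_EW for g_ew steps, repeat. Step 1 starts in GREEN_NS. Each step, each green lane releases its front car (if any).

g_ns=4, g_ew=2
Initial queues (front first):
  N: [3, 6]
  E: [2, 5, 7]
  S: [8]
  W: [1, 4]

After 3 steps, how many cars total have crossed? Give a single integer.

Step 1 [NS]: N:car3-GO,E:wait,S:car8-GO,W:wait | queues: N=1 E=3 S=0 W=2
Step 2 [NS]: N:car6-GO,E:wait,S:empty,W:wait | queues: N=0 E=3 S=0 W=2
Step 3 [NS]: N:empty,E:wait,S:empty,W:wait | queues: N=0 E=3 S=0 W=2
Cars crossed by step 3: 3

Answer: 3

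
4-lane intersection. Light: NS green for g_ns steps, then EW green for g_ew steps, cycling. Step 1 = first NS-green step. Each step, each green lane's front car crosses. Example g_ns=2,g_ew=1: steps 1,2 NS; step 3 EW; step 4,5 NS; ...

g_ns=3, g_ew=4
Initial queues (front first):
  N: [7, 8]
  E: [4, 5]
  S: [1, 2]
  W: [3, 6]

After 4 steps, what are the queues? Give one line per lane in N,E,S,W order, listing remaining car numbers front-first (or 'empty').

Step 1 [NS]: N:car7-GO,E:wait,S:car1-GO,W:wait | queues: N=1 E=2 S=1 W=2
Step 2 [NS]: N:car8-GO,E:wait,S:car2-GO,W:wait | queues: N=0 E=2 S=0 W=2
Step 3 [NS]: N:empty,E:wait,S:empty,W:wait | queues: N=0 E=2 S=0 W=2
Step 4 [EW]: N:wait,E:car4-GO,S:wait,W:car3-GO | queues: N=0 E=1 S=0 W=1

N: empty
E: 5
S: empty
W: 6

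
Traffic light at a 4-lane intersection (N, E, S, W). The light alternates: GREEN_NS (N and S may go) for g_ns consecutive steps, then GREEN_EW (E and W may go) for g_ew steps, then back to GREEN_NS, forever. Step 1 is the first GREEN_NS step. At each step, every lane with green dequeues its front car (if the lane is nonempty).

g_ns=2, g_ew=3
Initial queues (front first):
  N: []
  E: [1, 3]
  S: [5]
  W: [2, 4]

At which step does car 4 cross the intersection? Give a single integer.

Step 1 [NS]: N:empty,E:wait,S:car5-GO,W:wait | queues: N=0 E=2 S=0 W=2
Step 2 [NS]: N:empty,E:wait,S:empty,W:wait | queues: N=0 E=2 S=0 W=2
Step 3 [EW]: N:wait,E:car1-GO,S:wait,W:car2-GO | queues: N=0 E=1 S=0 W=1
Step 4 [EW]: N:wait,E:car3-GO,S:wait,W:car4-GO | queues: N=0 E=0 S=0 W=0
Car 4 crosses at step 4

4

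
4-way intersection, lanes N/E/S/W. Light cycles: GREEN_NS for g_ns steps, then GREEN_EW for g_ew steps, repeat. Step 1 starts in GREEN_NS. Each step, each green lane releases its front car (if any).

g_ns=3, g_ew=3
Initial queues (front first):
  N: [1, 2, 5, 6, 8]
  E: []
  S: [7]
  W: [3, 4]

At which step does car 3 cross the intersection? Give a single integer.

Step 1 [NS]: N:car1-GO,E:wait,S:car7-GO,W:wait | queues: N=4 E=0 S=0 W=2
Step 2 [NS]: N:car2-GO,E:wait,S:empty,W:wait | queues: N=3 E=0 S=0 W=2
Step 3 [NS]: N:car5-GO,E:wait,S:empty,W:wait | queues: N=2 E=0 S=0 W=2
Step 4 [EW]: N:wait,E:empty,S:wait,W:car3-GO | queues: N=2 E=0 S=0 W=1
Step 5 [EW]: N:wait,E:empty,S:wait,W:car4-GO | queues: N=2 E=0 S=0 W=0
Step 6 [EW]: N:wait,E:empty,S:wait,W:empty | queues: N=2 E=0 S=0 W=0
Step 7 [NS]: N:car6-GO,E:wait,S:empty,W:wait | queues: N=1 E=0 S=0 W=0
Step 8 [NS]: N:car8-GO,E:wait,S:empty,W:wait | queues: N=0 E=0 S=0 W=0
Car 3 crosses at step 4

4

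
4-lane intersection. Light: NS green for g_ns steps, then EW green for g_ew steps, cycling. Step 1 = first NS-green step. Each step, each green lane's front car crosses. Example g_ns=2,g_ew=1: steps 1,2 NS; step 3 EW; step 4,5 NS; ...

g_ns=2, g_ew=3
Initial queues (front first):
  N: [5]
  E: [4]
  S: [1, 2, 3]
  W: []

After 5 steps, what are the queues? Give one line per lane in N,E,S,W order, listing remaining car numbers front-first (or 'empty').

Step 1 [NS]: N:car5-GO,E:wait,S:car1-GO,W:wait | queues: N=0 E=1 S=2 W=0
Step 2 [NS]: N:empty,E:wait,S:car2-GO,W:wait | queues: N=0 E=1 S=1 W=0
Step 3 [EW]: N:wait,E:car4-GO,S:wait,W:empty | queues: N=0 E=0 S=1 W=0
Step 4 [EW]: N:wait,E:empty,S:wait,W:empty | queues: N=0 E=0 S=1 W=0
Step 5 [EW]: N:wait,E:empty,S:wait,W:empty | queues: N=0 E=0 S=1 W=0

N: empty
E: empty
S: 3
W: empty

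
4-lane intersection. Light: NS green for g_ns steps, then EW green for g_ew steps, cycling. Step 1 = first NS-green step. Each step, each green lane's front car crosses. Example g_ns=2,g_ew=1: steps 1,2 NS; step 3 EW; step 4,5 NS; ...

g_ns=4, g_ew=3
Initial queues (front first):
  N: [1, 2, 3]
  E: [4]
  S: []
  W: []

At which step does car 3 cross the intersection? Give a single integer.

Step 1 [NS]: N:car1-GO,E:wait,S:empty,W:wait | queues: N=2 E=1 S=0 W=0
Step 2 [NS]: N:car2-GO,E:wait,S:empty,W:wait | queues: N=1 E=1 S=0 W=0
Step 3 [NS]: N:car3-GO,E:wait,S:empty,W:wait | queues: N=0 E=1 S=0 W=0
Step 4 [NS]: N:empty,E:wait,S:empty,W:wait | queues: N=0 E=1 S=0 W=0
Step 5 [EW]: N:wait,E:car4-GO,S:wait,W:empty | queues: N=0 E=0 S=0 W=0
Car 3 crosses at step 3

3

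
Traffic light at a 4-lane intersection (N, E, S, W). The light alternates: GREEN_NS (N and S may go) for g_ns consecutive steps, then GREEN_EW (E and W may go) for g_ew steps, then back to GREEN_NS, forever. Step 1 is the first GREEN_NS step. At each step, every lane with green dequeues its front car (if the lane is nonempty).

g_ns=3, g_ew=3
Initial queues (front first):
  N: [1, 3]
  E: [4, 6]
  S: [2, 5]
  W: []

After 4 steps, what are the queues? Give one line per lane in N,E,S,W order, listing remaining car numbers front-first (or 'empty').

Step 1 [NS]: N:car1-GO,E:wait,S:car2-GO,W:wait | queues: N=1 E=2 S=1 W=0
Step 2 [NS]: N:car3-GO,E:wait,S:car5-GO,W:wait | queues: N=0 E=2 S=0 W=0
Step 3 [NS]: N:empty,E:wait,S:empty,W:wait | queues: N=0 E=2 S=0 W=0
Step 4 [EW]: N:wait,E:car4-GO,S:wait,W:empty | queues: N=0 E=1 S=0 W=0

N: empty
E: 6
S: empty
W: empty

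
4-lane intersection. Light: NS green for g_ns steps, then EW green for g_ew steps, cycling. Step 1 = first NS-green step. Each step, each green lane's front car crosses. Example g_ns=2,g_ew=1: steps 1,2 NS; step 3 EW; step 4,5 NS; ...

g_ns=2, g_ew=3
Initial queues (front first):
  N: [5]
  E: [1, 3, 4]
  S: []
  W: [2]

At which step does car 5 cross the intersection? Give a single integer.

Step 1 [NS]: N:car5-GO,E:wait,S:empty,W:wait | queues: N=0 E=3 S=0 W=1
Step 2 [NS]: N:empty,E:wait,S:empty,W:wait | queues: N=0 E=3 S=0 W=1
Step 3 [EW]: N:wait,E:car1-GO,S:wait,W:car2-GO | queues: N=0 E=2 S=0 W=0
Step 4 [EW]: N:wait,E:car3-GO,S:wait,W:empty | queues: N=0 E=1 S=0 W=0
Step 5 [EW]: N:wait,E:car4-GO,S:wait,W:empty | queues: N=0 E=0 S=0 W=0
Car 5 crosses at step 1

1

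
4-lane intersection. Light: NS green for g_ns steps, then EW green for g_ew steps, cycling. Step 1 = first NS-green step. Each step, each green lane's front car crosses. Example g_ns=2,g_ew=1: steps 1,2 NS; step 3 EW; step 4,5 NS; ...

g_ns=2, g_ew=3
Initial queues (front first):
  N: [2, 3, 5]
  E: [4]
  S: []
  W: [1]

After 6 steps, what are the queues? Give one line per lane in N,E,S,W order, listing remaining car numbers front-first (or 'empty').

Step 1 [NS]: N:car2-GO,E:wait,S:empty,W:wait | queues: N=2 E=1 S=0 W=1
Step 2 [NS]: N:car3-GO,E:wait,S:empty,W:wait | queues: N=1 E=1 S=0 W=1
Step 3 [EW]: N:wait,E:car4-GO,S:wait,W:car1-GO | queues: N=1 E=0 S=0 W=0
Step 4 [EW]: N:wait,E:empty,S:wait,W:empty | queues: N=1 E=0 S=0 W=0
Step 5 [EW]: N:wait,E:empty,S:wait,W:empty | queues: N=1 E=0 S=0 W=0
Step 6 [NS]: N:car5-GO,E:wait,S:empty,W:wait | queues: N=0 E=0 S=0 W=0

N: empty
E: empty
S: empty
W: empty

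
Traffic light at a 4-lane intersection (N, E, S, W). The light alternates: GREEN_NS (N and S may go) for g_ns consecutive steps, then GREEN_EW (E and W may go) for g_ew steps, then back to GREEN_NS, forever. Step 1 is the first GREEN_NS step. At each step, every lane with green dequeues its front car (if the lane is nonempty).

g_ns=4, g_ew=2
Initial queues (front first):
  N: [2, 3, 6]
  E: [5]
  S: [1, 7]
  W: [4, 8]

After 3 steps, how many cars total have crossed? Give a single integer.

Answer: 5

Derivation:
Step 1 [NS]: N:car2-GO,E:wait,S:car1-GO,W:wait | queues: N=2 E=1 S=1 W=2
Step 2 [NS]: N:car3-GO,E:wait,S:car7-GO,W:wait | queues: N=1 E=1 S=0 W=2
Step 3 [NS]: N:car6-GO,E:wait,S:empty,W:wait | queues: N=0 E=1 S=0 W=2
Cars crossed by step 3: 5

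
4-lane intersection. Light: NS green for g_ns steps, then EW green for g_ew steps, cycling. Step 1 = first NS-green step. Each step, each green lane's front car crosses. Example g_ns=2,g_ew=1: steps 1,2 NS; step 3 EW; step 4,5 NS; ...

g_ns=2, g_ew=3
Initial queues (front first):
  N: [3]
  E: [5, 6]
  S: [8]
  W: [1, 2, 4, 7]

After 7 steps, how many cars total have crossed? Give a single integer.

Answer: 7

Derivation:
Step 1 [NS]: N:car3-GO,E:wait,S:car8-GO,W:wait | queues: N=0 E=2 S=0 W=4
Step 2 [NS]: N:empty,E:wait,S:empty,W:wait | queues: N=0 E=2 S=0 W=4
Step 3 [EW]: N:wait,E:car5-GO,S:wait,W:car1-GO | queues: N=0 E=1 S=0 W=3
Step 4 [EW]: N:wait,E:car6-GO,S:wait,W:car2-GO | queues: N=0 E=0 S=0 W=2
Step 5 [EW]: N:wait,E:empty,S:wait,W:car4-GO | queues: N=0 E=0 S=0 W=1
Step 6 [NS]: N:empty,E:wait,S:empty,W:wait | queues: N=0 E=0 S=0 W=1
Step 7 [NS]: N:empty,E:wait,S:empty,W:wait | queues: N=0 E=0 S=0 W=1
Cars crossed by step 7: 7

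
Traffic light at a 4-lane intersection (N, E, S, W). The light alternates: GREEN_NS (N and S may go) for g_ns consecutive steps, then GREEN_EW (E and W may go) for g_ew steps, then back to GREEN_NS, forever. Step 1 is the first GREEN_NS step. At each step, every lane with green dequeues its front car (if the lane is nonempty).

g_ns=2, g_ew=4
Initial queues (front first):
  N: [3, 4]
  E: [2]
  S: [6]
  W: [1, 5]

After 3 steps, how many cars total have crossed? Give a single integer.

Step 1 [NS]: N:car3-GO,E:wait,S:car6-GO,W:wait | queues: N=1 E=1 S=0 W=2
Step 2 [NS]: N:car4-GO,E:wait,S:empty,W:wait | queues: N=0 E=1 S=0 W=2
Step 3 [EW]: N:wait,E:car2-GO,S:wait,W:car1-GO | queues: N=0 E=0 S=0 W=1
Cars crossed by step 3: 5

Answer: 5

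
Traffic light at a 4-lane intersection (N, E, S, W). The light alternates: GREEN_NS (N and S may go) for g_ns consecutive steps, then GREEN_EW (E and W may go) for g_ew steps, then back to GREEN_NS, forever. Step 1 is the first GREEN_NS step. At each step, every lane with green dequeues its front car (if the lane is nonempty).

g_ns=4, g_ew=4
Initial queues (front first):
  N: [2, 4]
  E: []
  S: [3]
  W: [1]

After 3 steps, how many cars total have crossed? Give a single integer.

Answer: 3

Derivation:
Step 1 [NS]: N:car2-GO,E:wait,S:car3-GO,W:wait | queues: N=1 E=0 S=0 W=1
Step 2 [NS]: N:car4-GO,E:wait,S:empty,W:wait | queues: N=0 E=0 S=0 W=1
Step 3 [NS]: N:empty,E:wait,S:empty,W:wait | queues: N=0 E=0 S=0 W=1
Cars crossed by step 3: 3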